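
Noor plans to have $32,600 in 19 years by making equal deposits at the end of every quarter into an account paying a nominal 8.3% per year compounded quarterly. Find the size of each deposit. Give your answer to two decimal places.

i = 0.083/4 = 0.02075 per quarter; n = 19·4 = 76.
PMT = 32600 / ( [(1+0.02075)^76 − 1] / 0.02075 ) = 32600 / 181.345672 = 179.7672

$179.77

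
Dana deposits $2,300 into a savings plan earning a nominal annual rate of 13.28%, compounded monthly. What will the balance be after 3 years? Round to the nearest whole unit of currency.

Periodic rate i = 0.1328/12 = 0.0110667; n = 3 × 12 = 36 periods.
FV = PV·(1+i)^n = 2,300 × 1.486184 = 3,418.2228

$3,418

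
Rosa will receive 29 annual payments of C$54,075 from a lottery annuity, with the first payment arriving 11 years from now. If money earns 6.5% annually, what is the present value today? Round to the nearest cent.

Value one period before first payment (t=10): 54075 × [1 − (1+0.065)^(−29)] / 0.065 = 54075 × 12.907490 = 697,972.5131
Discount back 10 years: 697,972.5131 × (1+0.065)^(−10) = 697,972.5131 × 0.532726 = 371,828.1298

C$371,828.13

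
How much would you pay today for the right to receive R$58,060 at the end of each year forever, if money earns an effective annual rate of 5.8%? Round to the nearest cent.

R$1,001,034.48

PV = PMT / i = 58060 / 0.058 = 1,001,034.4828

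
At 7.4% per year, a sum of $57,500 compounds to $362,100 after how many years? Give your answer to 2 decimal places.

25.78 years

n = ln(362100/57500) / ln(1+0.074) = ln(6.29739) / 0.071390 = 25.7758 years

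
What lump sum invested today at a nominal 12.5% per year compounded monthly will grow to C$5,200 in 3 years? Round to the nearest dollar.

C$3,581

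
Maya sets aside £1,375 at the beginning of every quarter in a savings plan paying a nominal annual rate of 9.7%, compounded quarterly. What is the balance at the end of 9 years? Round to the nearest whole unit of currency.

With 4 periods per year: i = 0.02425, n = 36.
FV = 1375 × [(1+0.02425)^36 − 1] / 0.02425 × (1+i) = 1375 × 57.834118 = 79,521.9123
Payments are at the start of each period, so multiply by (1+i).

£79,522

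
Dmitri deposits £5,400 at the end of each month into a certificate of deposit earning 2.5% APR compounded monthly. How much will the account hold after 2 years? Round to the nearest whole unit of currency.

£132,753

With 12 periods per year: i = 0.00208333, n = 24.
FV = 5400 × [(1+0.00208333)^24 − 1] / 0.00208333 = 5400 × 24.583882 = 132,752.9607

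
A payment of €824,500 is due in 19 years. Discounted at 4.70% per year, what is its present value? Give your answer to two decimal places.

PV = 824,500 / (1 + 0.047)^19 = 824,500 / 2.393244 = 344,511.4878

€344,511.49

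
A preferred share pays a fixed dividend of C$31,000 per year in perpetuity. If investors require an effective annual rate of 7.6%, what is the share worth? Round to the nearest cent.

PV = PMT / i = 31000 / 0.076 = 407,894.7368

C$407,894.74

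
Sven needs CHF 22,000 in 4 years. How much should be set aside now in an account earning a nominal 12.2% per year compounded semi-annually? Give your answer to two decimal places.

With 2 periods per year: i = 0.061, n = 8.
Discount factor = (1+0.061)^(−8) = 0.622697; PV = 22,000 × 0.622697 = 13,699.3389

CHF 13,699.34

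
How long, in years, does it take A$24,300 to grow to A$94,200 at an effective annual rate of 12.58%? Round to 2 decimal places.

(1+i)^n = 94200/24300 = 3.87654, so n = ln 3.87654 / ln 1.1258 = 11.4347 years

11.43 years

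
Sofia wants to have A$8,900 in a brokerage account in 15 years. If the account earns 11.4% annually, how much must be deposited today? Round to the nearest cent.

PV = 8,900 / (1 + 0.114)^15 = 8,900 / 5.049843 = 1,762.4311

A$1,762.43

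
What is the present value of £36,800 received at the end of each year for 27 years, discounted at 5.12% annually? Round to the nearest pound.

PV = 36800 × [1 − (1+0.0512)^(−27)] / 0.0512 = 36800 × 14.458709 = 532,080.5070

£532,081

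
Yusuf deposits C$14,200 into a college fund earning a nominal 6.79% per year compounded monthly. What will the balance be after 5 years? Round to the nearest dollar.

C$19,921

i = 0.0679/12 = 0.00565833 per month; n = 5·12 = 60.
FV = PV·(1+i)^n = 14,200 × 1.402902 = 19,921.2115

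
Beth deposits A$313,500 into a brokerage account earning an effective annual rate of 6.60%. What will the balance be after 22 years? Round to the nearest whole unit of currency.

FV = PV·(1+i)^n = 313,500 × 4.079984 = 1,279,075.1113

A$1,279,075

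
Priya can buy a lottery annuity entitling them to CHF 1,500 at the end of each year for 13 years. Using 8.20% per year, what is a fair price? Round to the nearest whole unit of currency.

CHF 11,726

PV = 1500 × [1 − (1+0.082)^(−13)] / 0.082 = 1500 × 7.817565 = 11,726.3482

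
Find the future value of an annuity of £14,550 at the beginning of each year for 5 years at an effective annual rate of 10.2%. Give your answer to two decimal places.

Accumulation factor s(5|0.102) × (1+i) = 6.754659; FV = 14550 × 6.754659 = 98,280.2829
(annuity-due: payments at period start, so ×(1+i).)

£98,280.28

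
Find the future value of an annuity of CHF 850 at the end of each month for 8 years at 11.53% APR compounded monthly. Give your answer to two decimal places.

Periodic rate i = 0.1153/12 = 0.00960833; n = 8 × 12 = 96 periods.
FV = 850 × [(1+0.00960833)^96 − 1] / 0.00960833 = 850 × 156.558771 = 133,074.9554

CHF 133,074.96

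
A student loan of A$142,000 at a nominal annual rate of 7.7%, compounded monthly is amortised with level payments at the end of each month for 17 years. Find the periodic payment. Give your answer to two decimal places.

Periodic rate i = 0.077/12 = 0.00641667; n = 17 × 12 = 204 periods.
PMT = 142000 / ( [1 − (1+0.00641667)^(−204)] / 0.00641667 ) = 142000 / 113.575816 = 1,250.2662

A$1,250.27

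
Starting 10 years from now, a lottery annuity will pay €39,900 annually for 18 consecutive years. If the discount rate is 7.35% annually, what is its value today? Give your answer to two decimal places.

PV at t=9 (ordinary 18-year annuity): 39900 × a(18|0.0735) = 39900 × 9.809883 = 391,414.3261
Discount back 9 years: 391,414.3261 × (1+0.0735)^(−9) = 391,414.3261 × 0.528180 = 206,737.0325

€206,737.03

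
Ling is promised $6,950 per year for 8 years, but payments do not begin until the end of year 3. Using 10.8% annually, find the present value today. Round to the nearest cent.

$29,341.98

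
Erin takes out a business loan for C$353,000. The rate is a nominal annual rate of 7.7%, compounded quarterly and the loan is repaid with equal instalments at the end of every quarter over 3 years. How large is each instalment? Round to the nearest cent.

C$33,225.98

Periodic rate i = 0.077/4 = 0.01925; n = 3 × 4 = 12 periods.
PMT = 353000 / ( [1 − (1+0.01925)^(−12)] / 0.01925 ) = 353000 / 10.624216 = 33,225.9799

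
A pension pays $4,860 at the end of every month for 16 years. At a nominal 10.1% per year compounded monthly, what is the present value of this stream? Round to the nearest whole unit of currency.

i = 0.101/12 = 0.00841667 per month; n = 16·12 = 192.
PV = 4860 × [1 − (1+0.00841667)^(−192)] / 0.00841667 = 4860 × 95.044736 = 461,917.4186

$461,917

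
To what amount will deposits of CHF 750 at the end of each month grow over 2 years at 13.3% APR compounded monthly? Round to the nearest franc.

With 12 periods per year: i = 0.0110833, n = 24.
FV = PMT · [(1+i)^n − 1] / i = 750 · 27.322760 = 20,492.0703

CHF 20,492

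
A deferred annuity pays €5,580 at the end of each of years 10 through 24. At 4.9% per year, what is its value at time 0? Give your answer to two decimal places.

€37,912.15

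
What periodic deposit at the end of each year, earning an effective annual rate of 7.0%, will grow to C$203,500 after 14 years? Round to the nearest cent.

PMT = 203500 / ( [(1+0.07)^14 − 1] / 0.07 ) = 203500 / 22.550488 = 9,024.1950

C$9,024.20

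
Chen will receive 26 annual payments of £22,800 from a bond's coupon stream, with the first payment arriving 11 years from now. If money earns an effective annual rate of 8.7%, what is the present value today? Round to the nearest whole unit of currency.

PV at t=10 (ordinary 26-year annuity): 22800 × a(26|0.087) = 22800 × 10.180503 = 232,115.4743
PV₀ = 232,115.4743 / (1+0.087)^10 = 232,115.4743 / 2.303008 = 100,787.9597

£100,788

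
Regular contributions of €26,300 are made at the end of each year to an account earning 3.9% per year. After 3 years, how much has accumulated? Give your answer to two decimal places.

€82,017.10

Accumulation factor s(3|0.039) = 3.118521; FV = 26300 × 3.118521 = 82,017.1023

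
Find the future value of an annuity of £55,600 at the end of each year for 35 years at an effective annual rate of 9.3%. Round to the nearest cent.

£12,839,001.84

FV = 55600 × [(1+0.093)^35 − 1] / 0.093 = 55600 × 230.917299 = 12,839,001.8448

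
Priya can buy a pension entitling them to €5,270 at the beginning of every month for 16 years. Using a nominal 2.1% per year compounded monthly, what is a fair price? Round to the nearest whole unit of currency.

€860,263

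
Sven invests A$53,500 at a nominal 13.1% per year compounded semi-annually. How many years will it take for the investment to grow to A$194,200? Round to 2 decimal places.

Periodic rate i = 0.131/2 = 0.0655.
(1+i)^n = 194200/53500 = 3.62991, so n = ln 3.62991 / ln 1.0655 = 20.3203 half-years
= 20.3203/2 years

10.16 years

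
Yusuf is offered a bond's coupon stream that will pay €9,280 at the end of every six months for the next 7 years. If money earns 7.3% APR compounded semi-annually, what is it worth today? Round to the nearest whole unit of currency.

€100,330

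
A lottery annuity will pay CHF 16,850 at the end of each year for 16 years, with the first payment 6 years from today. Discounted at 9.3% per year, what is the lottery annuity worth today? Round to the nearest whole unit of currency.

CHF 88,153

PV at t=5 (ordinary 16-year annuity): 16850 × a(16|0.093) = 16850 × 8.160930 = 137,511.6721
PV₀ = 137,511.6721 / (1+0.093)^5 = 137,511.6721 / 1.559915 = 88,153.3363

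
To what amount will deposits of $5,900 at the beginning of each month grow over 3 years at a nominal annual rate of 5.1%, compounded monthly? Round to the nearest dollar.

Periodic rate i = 0.051/12 = 0.00425; n = 3 × 12 = 36 periods.
Accumulation factor s(36|0.00425) × (1+i) = 38.976061; FV = 5900 × 38.976061 = 229,958.7605
Payments are at the start of each period, so multiply by (1+i).

$229,959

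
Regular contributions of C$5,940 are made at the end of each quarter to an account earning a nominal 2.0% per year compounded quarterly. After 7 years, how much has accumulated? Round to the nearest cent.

With 4 periods per year: i = 0.005, n = 28.
FV = 5940 × [(1+0.005)^28 − 1] / 0.005 = 5940 × 29.974522 = 178,048.6607

C$178,048.66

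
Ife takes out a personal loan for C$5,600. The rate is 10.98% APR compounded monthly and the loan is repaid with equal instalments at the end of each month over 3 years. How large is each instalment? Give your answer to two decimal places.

Periodic rate i = 0.1098/12 = 0.00915; n = 3 × 12 = 36 periods.
PMT = 5600 / ( [1 − (1+0.00915)^(−36)] / 0.00915 ) = 5600 / 30.553713 = 183.2838

C$183.28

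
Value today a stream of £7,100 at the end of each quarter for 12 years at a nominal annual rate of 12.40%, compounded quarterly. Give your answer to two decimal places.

£176,129.21

Periodic rate i = 0.124/4 = 0.031; n = 12 × 4 = 48 periods.
PV = 7100 × [1 − (1+0.031)^(−48)] / 0.031 = 7100 × 24.806931 = 176,129.2068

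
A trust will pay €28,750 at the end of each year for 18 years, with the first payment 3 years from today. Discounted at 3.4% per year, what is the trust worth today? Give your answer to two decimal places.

€357,633.66

PV at t=2 (ordinary 18-year annuity): 28750 × a(18|0.034) = 28750 × 13.299693 = 382,366.1745
Discount back 2 years: 382,366.1745 × (1+0.034)^(−2) = 382,366.1745 × 0.935317 = 357,633.6610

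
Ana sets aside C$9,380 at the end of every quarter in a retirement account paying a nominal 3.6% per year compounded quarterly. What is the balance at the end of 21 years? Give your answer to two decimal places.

C$1,169,946.73

Periodic rate i = 0.036/4 = 0.009; n = 21 × 4 = 84 periods.
Accumulation factor s(84|0.009) = 124.727796; FV = 9380 × 124.727796 = 1,169,946.7307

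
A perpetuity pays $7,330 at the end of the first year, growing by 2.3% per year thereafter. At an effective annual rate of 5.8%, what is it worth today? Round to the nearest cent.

$209,428.57

PV = PMT / (i − g) = 7330 / (0.058 − 0.023) = 7330 / 0.035000 = 209,428.5714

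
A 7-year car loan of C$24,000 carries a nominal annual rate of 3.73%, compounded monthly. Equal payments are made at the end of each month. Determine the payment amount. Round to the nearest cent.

C$325.08

With 12 periods per year: i = 0.00310833, n = 84.
Annuity-PV factor = 73.828679; PMT = 24000 / 73.828679 = 325.0769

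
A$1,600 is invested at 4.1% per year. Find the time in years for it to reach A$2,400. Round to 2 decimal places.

n = ln(2400/1600) / ln(1+0.041) = ln(1.50000) / 0.040182 = 10.0908 years

10.09 years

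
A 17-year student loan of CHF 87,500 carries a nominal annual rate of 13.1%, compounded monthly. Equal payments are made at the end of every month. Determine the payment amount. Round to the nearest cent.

With 12 periods per year: i = 0.0109167, n = 204.
Annuity-PV factor = 81.603579; PMT = 87500 / 81.603579 = 1,072.2569

CHF 1,072.26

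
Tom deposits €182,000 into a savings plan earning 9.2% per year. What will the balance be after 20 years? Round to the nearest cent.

FV = 182,000 × (1 + 0.092)^20 = 1,058,093.7653

€1,058,093.77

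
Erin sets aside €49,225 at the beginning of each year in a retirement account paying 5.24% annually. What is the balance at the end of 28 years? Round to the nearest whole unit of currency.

€3,142,781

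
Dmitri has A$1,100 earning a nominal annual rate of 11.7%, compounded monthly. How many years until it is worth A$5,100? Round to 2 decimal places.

Periodic rate i = 0.117/12 = 0.00975.
(1+i)^n = 5100/1100 = 4.63636, so n = ln 4.63636 / ln 1.00975 = 158.0919 months
= 158.0919/12 years

13.17 years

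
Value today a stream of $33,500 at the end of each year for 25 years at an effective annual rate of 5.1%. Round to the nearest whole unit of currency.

$467,451

Annuity factor a(25|0.051) = 13.953763; PV = 33500 × 13.953763 = 467,451.0764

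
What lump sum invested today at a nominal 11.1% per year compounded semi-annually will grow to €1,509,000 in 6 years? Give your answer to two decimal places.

€789,206.02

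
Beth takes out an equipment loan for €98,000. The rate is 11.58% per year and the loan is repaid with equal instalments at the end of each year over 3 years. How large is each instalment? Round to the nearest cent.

PMT = 98000 / ( [1 − (1+0.1158)^(−3)] / 0.1158 ) = 98000 / 2.419273 = 40,508.0402

€40,508.04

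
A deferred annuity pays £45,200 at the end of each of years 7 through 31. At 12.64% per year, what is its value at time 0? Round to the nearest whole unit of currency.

£166,148

PV at t=6 (ordinary 25-year annuity): 45200 × a(25|0.1264) = 45200 × 7.507806 = 339,352.8164
Discount back 6 years: 339,352.8164 × (1+0.1264)^(−6) = 339,352.8164 × 0.489603 = 166,148.1872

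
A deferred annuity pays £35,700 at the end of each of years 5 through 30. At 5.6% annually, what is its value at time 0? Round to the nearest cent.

PV at t=4 (ordinary 26-year annuity): 35700 × a(26|0.056) = 35700 × 13.526523 = 482,896.8580
PV₀ = 482,896.8580 / (1+0.056)^4 = 482,896.8580 / 1.243528 = 388,328.0007

£388,328.00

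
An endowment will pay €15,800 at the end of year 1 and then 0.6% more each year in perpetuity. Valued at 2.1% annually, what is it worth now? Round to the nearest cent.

€1,053,333.33

PV = D₁/(r − g) = 15800/(0.021 − 0.006) = 1,053,333.3333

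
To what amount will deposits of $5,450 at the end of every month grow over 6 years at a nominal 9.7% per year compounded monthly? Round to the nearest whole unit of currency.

Periodic rate i = 0.097/12 = 0.00808333; n = 6 × 12 = 72 periods.
FV = PMT · [(1+i)^n − 1] / i = 5450 · 97.166834 = 529,559.2433

$529,559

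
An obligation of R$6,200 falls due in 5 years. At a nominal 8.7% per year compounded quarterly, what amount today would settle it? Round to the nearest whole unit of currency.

R$4,032

With 4 periods per year: i = 0.02175, n = 20.
PV = 6,200 / (1 + 0.02175)^20 = 6,200 / 1.537775 = 4,031.7980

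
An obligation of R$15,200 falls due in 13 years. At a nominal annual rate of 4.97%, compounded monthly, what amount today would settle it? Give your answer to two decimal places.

i = 0.0497/12 = 0.00414167 per month; n = 13·12 = 156.
Discount factor = (1+0.00414167)^(−156) = 0.524785; PV = 15,200 × 0.524785 = 7,976.7392

R$7,976.74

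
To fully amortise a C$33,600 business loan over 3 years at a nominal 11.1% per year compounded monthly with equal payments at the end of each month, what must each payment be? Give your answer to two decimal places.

Periodic rate i = 0.111/12 = 0.00925; n = 3 × 12 = 36 periods.
PMT = 33600 / ( [1 − (1+0.00925)^(−36)] / 0.00925 ) = 33600 / 30.500736 = 1,101.6128

C$1,101.61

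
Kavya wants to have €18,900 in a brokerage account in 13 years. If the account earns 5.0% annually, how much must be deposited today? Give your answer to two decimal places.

€10,023.07

PV = FV·(1+i)^(−n) = 18,900 × 0.530321 = 10,023.0735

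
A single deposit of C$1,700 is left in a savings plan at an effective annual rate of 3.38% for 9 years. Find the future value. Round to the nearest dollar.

C$2,293

FV = PV·(1+i)^n = 1,700 × 1.348742 = 2,292.8607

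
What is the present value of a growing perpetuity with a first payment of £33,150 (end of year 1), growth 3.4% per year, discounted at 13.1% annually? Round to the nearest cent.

PV = PMT / (i − g) = 33150 / (0.131 − 0.034) = 33150 / 0.097000 = 341,752.5773

£341,752.58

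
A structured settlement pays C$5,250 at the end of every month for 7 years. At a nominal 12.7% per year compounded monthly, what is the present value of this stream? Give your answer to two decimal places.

C$291,193.27

Periodic rate i = 0.127/12 = 0.0105833; n = 7 × 12 = 84 periods.
PV = PMT · [1 − (1+i)^(−n)] / i = 5250 · 55.465385 = 291,193.2689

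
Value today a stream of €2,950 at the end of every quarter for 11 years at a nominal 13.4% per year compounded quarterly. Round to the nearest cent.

Periodic rate i = 0.134/4 = 0.0335; n = 11 × 4 = 44 periods.
PV = 2950 × [1 − (1+0.0335)^(−44)] / 0.0335 = 2950 × 22.847587 = 67,400.3804

€67,400.38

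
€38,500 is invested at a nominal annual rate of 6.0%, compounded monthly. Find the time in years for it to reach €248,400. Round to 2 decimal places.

31.15 years

Periodic rate i = 0.06/12 = 0.005.
(1+i)^n = 248400/38500 = 6.45195, so n = ln 6.45195 / ln 1.005 = 373.8078 months
= 373.8078/12 years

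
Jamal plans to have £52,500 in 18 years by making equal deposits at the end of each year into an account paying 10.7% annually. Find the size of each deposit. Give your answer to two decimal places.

FV-annuity factor = 48.901184; PMT = 52500 / 48.901184 = 1,073.5936

£1,073.59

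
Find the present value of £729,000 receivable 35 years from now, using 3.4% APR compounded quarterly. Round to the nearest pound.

Periodic rate i = 0.034/4 = 0.0085; n = 35 × 4 = 140 periods.
PV = 729,000 / (1 + 0.0085)^140 = 729,000 / 3.270592 = 222,895.4337

£222,895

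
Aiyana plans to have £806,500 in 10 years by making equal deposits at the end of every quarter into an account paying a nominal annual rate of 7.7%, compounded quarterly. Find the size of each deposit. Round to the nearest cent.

£13,570.68

Periodic rate i = 0.077/4 = 0.01925; n = 10 × 4 = 40 periods.
PMT = 806500 / ( [(1+0.01925)^40 − 1] / 0.01925 ) = 806500 / 59.429603 = 13,570.6778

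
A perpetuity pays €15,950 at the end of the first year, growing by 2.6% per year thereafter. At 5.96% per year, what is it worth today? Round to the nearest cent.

PV = PMT / (i − g) = 15950 / (0.0596 − 0.026) = 15950 / 0.033600 = 474,702.3810

€474,702.38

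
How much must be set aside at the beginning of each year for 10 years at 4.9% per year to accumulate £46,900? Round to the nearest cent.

£3,571.21

FV-annuity factor × (1+i) = 13.132788; PMT = 46900 / 13.132788 = 3,571.2144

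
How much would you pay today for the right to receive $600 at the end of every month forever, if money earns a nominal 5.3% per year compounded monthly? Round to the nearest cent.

Periodic rate i = 0.053/12 = 0.00441667.
PV = C/r = 600/0.00441667 = 135,849.0566

$135,849.06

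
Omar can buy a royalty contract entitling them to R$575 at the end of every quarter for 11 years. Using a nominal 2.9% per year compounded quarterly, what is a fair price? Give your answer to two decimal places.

R$21,595.21

Periodic rate i = 0.029/4 = 0.00725; n = 11 × 4 = 44 periods.
PV = 575 × [1 − (1+0.00725)^(−44)] / 0.00725 = 575 × 37.556892 = 21,595.2131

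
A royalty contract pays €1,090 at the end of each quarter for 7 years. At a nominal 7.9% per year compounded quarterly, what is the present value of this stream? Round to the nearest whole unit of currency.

With 4 periods per year: i = 0.01975, n = 28.
Annuity factor a(28|0.01975) = 21.350360; PV = 1090 × 21.350360 = 23,271.8928

€23,272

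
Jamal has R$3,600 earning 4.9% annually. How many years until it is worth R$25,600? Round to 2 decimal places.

41.01 years

(1+i)^n = 25600/3600 = 7.11111, so n = ln 7.11111 / ln 1.049 = 41.0069 years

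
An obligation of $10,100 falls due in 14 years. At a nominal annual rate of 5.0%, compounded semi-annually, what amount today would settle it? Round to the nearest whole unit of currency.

$5,059

i = 0.05/2 = 0.025 per half-year; n = 14·2 = 28.
Discount factor = (1+0.025)^(−28) = 0.500878; PV = 10,100 × 0.500878 = 5,058.8656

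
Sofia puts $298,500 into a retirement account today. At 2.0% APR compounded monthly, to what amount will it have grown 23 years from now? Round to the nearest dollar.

$472,665

With 12 periods per year: i = 0.00166667, n = 276.
298,500 × (1+0.00166667)^276 = 298,500 × 1.583468 = 472,665.0627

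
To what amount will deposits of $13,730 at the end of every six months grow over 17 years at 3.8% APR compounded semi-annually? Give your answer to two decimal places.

$647,742.68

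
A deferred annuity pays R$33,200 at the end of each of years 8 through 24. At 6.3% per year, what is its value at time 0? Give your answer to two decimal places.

R$221,990.75

Value one period before first payment (t=7): 33200 × [1 − (1+0.063)^(−17)] / 0.063 = 33200 × 10.254858 = 340,461.2793
Discount back 7 years: 340,461.2793 × (1+0.063)^(−7) = 340,461.2793 × 0.652029 = 221,990.7482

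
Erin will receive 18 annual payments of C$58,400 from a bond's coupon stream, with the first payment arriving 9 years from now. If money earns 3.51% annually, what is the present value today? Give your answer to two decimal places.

C$584,021.38

Value one period before first payment (t=8): 58400 × [1 − (1+0.0351)^(−18)] / 0.0351 = 58400 × 13.178754 = 769,639.2610
Discount back 8 years: 769,639.2610 × (1+0.0351)^(−8) = 769,639.2610 × 0.758825 = 584,021.3787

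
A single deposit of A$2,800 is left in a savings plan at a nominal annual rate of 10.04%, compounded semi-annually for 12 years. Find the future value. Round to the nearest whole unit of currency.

Periodic rate i = 0.1004/2 = 0.0502; n = 12 × 2 = 24 periods.
2,800 × (1+0.0502)^24 = 2,800 × 3.239876 = 9,071.6517

A$9,072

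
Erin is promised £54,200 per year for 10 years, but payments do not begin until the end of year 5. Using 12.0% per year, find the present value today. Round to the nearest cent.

£194,622.38

PV at t=4 (ordinary 10-year annuity): 54200 × a(10|0.12) = 54200 × 5.650223 = 306,242.0881
PV₀ = 306,242.0881 / (1+0.12)^4 = 306,242.0881 / 1.573519 = 194,622.3834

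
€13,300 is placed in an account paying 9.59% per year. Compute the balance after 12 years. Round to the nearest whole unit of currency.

€39,912

FV = PV·(1+i)^n = 13,300 × 3.000897 = 39,911.9332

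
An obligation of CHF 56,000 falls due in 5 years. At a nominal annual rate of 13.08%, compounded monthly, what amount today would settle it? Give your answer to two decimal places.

Periodic rate i = 0.1308/12 = 0.0109; n = 5 × 12 = 60 periods.
PV = FV·(1+i)^(−n) = 56,000 × 0.521805 = 29,221.0781

CHF 29,221.08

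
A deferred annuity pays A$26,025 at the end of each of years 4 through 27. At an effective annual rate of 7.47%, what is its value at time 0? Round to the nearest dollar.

A$230,868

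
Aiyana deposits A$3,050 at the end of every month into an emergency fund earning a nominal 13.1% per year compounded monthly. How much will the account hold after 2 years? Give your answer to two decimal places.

A$83,169.40

i = 0.131/12 = 0.0109167 per month; n = 2·12 = 24.
Accumulation factor s(24|0.0109167) = 27.268657; FV = 3050 × 27.268657 = 83,169.4030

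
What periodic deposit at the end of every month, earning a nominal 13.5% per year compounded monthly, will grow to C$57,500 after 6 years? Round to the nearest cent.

Periodic rate i = 0.135/12 = 0.01125; n = 6 × 12 = 72 periods.
PMT = 57500 / ( [(1+0.01125)^72 − 1] / 0.01125 ) = 57500 / 110.023563 = 522.6153

C$522.62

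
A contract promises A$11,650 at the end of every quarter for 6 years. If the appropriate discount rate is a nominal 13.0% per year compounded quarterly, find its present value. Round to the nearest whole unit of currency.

A$192,089

Periodic rate i = 0.13/4 = 0.0325; n = 6 × 4 = 24 periods.
PV = 11650 × [1 − (1+0.0325)^(−24)] / 0.0325 = 11650 × 16.488343 = 192,089.2017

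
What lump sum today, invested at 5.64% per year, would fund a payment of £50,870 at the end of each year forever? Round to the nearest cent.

£901,950.35

PV = PMT / i = 50870 / 0.0564 = 901,950.3546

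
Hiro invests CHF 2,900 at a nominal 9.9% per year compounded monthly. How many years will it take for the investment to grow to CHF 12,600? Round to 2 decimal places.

14.90 years

Periodic rate i = 0.099/12 = 0.00825.
(1+i)^n = 12600/2900 = 4.34483, so n = ln 4.34483 / ln 1.00825 = 178.7924 months
= 178.7924/12 years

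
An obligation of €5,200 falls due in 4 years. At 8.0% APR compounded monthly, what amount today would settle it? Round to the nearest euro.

€3,780

Periodic rate i = 0.08/12 = 0.00666667; n = 4 × 12 = 48 periods.
Discount factor = (1+0.00666667)^(−48) = 0.726921; PV = 5,200 × 0.726921 = 3,779.9870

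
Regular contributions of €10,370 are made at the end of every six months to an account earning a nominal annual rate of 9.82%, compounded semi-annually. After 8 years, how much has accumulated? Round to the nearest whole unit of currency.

i = 0.0982/2 = 0.0491 per half-year; n = 8·2 = 16.
FV = 10370 × [(1+0.0491)^16 − 1] / 0.0491 = 10370 × 23.485330 = 243,542.8724

€243,543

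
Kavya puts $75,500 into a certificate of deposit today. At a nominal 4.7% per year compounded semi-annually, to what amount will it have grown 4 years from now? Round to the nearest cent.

$90,917.97

i = 0.047/2 = 0.0235 per half-year; n = 4·2 = 8.
FV = 75,500 × (1 + 0.0235)^8 = 90,917.9694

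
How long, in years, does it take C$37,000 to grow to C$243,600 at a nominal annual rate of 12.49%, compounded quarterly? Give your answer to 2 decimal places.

15.32 years

Periodic rate i = 0.1249/4 = 0.031225.
(1+i)^n = 243600/37000 = 6.58378, so n = ln 6.58378 / ln 1.03123 = 61.2933 quarters
= 61.2933/4 years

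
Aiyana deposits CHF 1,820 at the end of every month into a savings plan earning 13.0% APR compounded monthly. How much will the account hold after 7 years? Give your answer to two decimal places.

i = 0.13/12 = 0.0108333 per month; n = 7·12 = 84.
FV = 1820 × [(1+0.0108333)^84 − 1] / 0.0108333 = 1820 × 135.894861 = 247,328.6463

CHF 247,328.65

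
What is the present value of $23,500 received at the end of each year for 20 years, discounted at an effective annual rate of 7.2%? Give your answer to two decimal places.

Annuity factor a(20|0.072) = 10.431312; PV = 23500 × 10.431312 = 245,135.8414

$245,135.84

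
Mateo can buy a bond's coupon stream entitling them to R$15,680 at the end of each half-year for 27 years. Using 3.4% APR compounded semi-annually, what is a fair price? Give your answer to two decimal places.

R$551,189.08

i = 0.034/2 = 0.017 per half-year; n = 27·2 = 54.
Annuity factor a(54|0.017) = 35.152365; PV = 15680 × 35.152365 = 551,189.0841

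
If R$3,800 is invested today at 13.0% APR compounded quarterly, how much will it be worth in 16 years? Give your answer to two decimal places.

i = 0.13/4 = 0.0325 per quarter; n = 16·4 = 64.
FV = PV·(1+i)^n = 3,800 × 7.743974 = 29,427.0995

R$29,427.10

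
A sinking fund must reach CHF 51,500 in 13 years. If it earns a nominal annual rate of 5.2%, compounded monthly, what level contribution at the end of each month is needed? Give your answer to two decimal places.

CHF 231.71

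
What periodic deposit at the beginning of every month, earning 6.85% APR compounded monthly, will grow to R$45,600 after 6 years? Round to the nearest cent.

R$510.94

Periodic rate i = 0.0685/12 = 0.00570833; n = 6 × 12 = 72 periods.
FV-annuity factor × (1+i) = 89.247655; PMT = 45600 / 89.247655 = 510.9378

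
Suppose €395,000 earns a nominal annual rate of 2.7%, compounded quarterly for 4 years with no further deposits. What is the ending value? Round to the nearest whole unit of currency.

€439,889

Periodic rate i = 0.027/4 = 0.00675; n = 4 × 4 = 16 periods.
395,000 × (1+0.00675)^16 = 395,000 × 1.113644 = 439,889.2087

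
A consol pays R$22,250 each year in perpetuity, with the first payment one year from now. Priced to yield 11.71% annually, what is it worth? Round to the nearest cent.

R$190,008.54

PV = PMT / i = 22250 / 0.1171 = 190,008.5397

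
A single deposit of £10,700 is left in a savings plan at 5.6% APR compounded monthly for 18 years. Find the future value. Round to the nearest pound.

i = 0.056/12 = 0.00466667 per month; n = 18·12 = 216.
FV = PV·(1+i)^n = 10,700 × 2.733698 = 29,250.5692

£29,251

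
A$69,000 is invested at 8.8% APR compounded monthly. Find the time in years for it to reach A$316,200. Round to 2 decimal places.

Periodic rate i = 0.088/12 = 0.00733333.
(1+i)^n = 316200/69000 = 4.58261, so n = ln 4.58261 / ln 1.00733 = 208.3423 months
= 208.3423/12 years

17.36 years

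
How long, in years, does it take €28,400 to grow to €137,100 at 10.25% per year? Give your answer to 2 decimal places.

16.13 years

(1+i)^n = 137100/28400 = 4.82746, so n = ln 4.82746 / ln 1.1025 = 16.1336 years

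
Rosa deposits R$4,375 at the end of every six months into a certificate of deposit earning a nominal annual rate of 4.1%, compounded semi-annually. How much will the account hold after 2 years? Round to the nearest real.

Periodic rate i = 0.041/2 = 0.0205; n = 2 × 2 = 4 periods.
Accumulation factor s(4|0.0205) = 4.124690; FV = 4375 × 4.124690 = 18,045.5171

R$18,046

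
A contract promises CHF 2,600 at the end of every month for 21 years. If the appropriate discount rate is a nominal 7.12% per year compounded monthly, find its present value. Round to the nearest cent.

i = 0.0712/12 = 0.00593333 per month; n = 21·12 = 252.
PV = PMT · [1 − (1+i)^(−n)] / i = 2600 · 130.584851 = 339,520.6135

CHF 339,520.61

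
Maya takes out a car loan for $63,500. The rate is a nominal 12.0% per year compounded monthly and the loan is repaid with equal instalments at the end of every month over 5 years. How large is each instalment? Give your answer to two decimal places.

$1,412.52

Periodic rate i = 0.12/12 = 0.01; n = 5 × 12 = 60 periods.
PMT = 63500 / ( [1 − (1+0.01)^(−60)] / 0.01 ) = 63500 / 44.955038 = 1,412.5224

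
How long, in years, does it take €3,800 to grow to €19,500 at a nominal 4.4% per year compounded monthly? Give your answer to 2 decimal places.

Periodic rate i = 0.044/12 = 0.00366667.
n = ln(19500/3800) / ln(1+0.00366667) = ln(5.13158) / 0.003660 = 446.8390 months
= 446.8390/12 years

37.24 years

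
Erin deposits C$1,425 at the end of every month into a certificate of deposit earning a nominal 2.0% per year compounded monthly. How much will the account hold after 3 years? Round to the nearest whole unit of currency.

i = 0.02/12 = 0.00166667 per month; n = 3·12 = 36.
Accumulation factor s(36|0.00166667) = 37.070109; FV = 1425 × 37.070109 = 52,824.9053

C$52,825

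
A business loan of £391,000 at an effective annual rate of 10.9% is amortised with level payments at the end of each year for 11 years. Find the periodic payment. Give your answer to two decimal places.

Annuity-PV factor = 6.234453; PMT = 391000 / 6.234453 = 62,716.0076

£62,716.01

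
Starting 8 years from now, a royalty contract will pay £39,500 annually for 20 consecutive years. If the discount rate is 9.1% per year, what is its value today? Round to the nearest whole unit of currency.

Value one period before first payment (t=7): 39500 × [1 − (1+0.091)^(−20)] / 0.091 = 39500 × 9.063865 = 358,022.6803
Discount back 7 years: 358,022.6803 × (1+0.091)^(−7) = 358,022.6803 × 0.543534 = 194,597.5129

£194,598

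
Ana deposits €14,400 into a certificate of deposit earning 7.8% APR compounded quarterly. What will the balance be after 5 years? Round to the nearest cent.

Periodic rate i = 0.078/4 = 0.0195; n = 5 × 4 = 20 periods.
14,400 × (1+0.0195)^20 = 14,400 × 1.471447 = 21,188.8357

€21,188.84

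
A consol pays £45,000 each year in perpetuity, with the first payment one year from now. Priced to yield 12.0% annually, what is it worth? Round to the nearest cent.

£375,000.00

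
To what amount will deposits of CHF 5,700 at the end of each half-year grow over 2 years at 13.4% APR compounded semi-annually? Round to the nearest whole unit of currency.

i = 0.134/2 = 0.067 per half-year; n = 2·2 = 4.
FV = PMT · [(1+i)^n − 1] / i = 5700 · 4.420257 = 25,195.4635

CHF 25,195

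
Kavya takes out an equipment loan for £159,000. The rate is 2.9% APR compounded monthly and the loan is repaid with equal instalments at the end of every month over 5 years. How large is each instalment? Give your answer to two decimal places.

Periodic rate i = 0.029/12 = 0.00241667; n = 5 × 12 = 60 periods.
Annuity-PV factor = 55.790225; PMT = 159000 / 55.790225 = 2,849.9616

£2,849.96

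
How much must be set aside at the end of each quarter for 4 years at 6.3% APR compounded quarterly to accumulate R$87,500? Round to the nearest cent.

Periodic rate i = 0.063/4 = 0.01575; n = 4 × 4 = 16 periods.
PMT = 87500 / ( [(1+0.01575)^16 − 1] / 0.01575 ) = 87500 / 18.036302 = 4,851.3269

R$4,851.33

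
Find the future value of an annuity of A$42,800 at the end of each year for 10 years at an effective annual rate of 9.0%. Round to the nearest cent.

A$650,257.39

Accumulation factor s(10|0.09) = 15.192930; FV = 42800 × 15.192930 = 650,257.3919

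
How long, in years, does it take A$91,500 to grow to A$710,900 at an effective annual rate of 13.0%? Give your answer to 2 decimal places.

(1+i)^n = 710900/91500 = 7.76940, so n = ln 7.76940 / ln 1.13 = 16.7749 years

16.77 years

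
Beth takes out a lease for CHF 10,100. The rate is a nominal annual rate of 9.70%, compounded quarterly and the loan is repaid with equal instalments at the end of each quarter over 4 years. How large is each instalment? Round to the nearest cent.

CHF 769.14

Periodic rate i = 0.097/4 = 0.02425; n = 4 × 4 = 16 periods.
PMT = 10100 / ( [1 − (1+0.02425)^(−16)] / 0.02425 ) = 10100 / 13.131524 = 769.1415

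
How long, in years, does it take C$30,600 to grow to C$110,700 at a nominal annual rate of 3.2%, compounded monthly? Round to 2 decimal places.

Periodic rate i = 0.032/12 = 0.00266667.
n = ln(110700/30600) / ln(1+0.00266667) = ln(3.61765) / 0.002663 = 482.8266 months
= 482.8266/12 years

40.24 years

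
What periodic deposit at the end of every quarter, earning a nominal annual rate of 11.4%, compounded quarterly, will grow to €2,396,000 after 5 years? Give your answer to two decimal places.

€90,537.67

Periodic rate i = 0.114/4 = 0.0285; n = 5 × 4 = 20 periods.
PMT = 2.396e+06 / ( [(1+0.0285)^20 − 1] / 0.0285 ) = 2.396e+06 / 26.464124 = 90,537.6666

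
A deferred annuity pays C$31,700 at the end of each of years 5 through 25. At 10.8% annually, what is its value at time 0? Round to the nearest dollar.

Value one period before first payment (t=4): 31700 × [1 − (1+0.108)^(−21)] / 0.108 = 31700 × 8.184673 = 259,454.1346
PV₀ = 259,454.1346 / (1+0.108)^4 = 259,454.1346 / 1.507159 = 172,147.8307

C$172,148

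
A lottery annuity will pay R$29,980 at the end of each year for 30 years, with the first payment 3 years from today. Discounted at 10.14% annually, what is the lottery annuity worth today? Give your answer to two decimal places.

R$230,282.23

Value one period before first payment (t=2): 29980 × [1 − (1+0.1014)^(−30)] / 0.1014 = 29980 × 9.317919 = 279,351.2171
PV₀ = 279,351.2171 / (1+0.1014)^2 = 279,351.2171 / 1.213082 = 230,282.2285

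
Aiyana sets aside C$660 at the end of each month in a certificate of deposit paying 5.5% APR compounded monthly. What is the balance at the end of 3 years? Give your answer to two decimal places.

With 12 periods per year: i = 0.00458333, n = 36.
FV = 660 × [(1+0.00458333)^36 − 1] / 0.00458333 = 660 × 39.043331 = 25,768.5988

C$25,768.60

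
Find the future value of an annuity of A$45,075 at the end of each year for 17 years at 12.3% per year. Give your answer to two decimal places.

A$2,266,752.56

Accumulation factor s(17|0.123) = 50.288465; FV = 45075 × 50.288465 = 2,266,752.5557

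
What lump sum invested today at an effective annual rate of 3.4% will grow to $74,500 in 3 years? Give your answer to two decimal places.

Discount factor = (1+0.034)^(−3) = 0.904562; PV = 74,500 × 0.904562 = 67,389.8759

$67,389.88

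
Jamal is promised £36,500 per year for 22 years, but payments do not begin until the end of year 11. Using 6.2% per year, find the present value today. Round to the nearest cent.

£236,708.93

Value one period before first payment (t=10): 36500 × [1 − (1+0.062)^(−22)] / 0.062 = 36500 × 11.834964 = 431,976.1866
PV₀ = 431,976.1866 / (1+0.062)^10 = 431,976.1866 / 1.824926 = 236,708.9281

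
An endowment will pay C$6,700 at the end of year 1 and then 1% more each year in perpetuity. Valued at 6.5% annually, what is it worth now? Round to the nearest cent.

PV = D₁/(r − g) = 6700/(0.065 − 0.01) = 121,818.1818

C$121,818.18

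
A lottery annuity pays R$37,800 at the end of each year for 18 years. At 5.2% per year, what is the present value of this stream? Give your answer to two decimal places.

Annuity factor a(18|0.052) = 11.509062; PV = 37800 × 11.509062 = 435,042.5380

R$435,042.54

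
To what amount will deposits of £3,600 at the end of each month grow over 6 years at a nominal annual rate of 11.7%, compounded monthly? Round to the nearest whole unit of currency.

With 12 periods per year: i = 0.00975, n = 72.
Accumulation factor s(72|0.00975) = 103.685650; FV = 3600 × 103.685650 = 373,268.3412

£373,268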